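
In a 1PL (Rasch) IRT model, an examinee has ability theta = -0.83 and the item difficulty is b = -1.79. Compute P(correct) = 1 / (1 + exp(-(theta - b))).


theta - b = -0.83 - -1.79 = 0.96
exp(-(theta - b)) = exp(-0.96) = 0.3829
P = 1 / (1 + 0.3829)
P = 0.7231

0.7231


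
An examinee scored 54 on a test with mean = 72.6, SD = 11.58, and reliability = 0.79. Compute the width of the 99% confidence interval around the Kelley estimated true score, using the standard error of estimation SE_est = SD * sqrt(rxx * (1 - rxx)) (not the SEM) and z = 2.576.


True score estimate = 0.79*54 + 0.21*72.6 = 57.906
SE_est = SD * sqrt(rxx * (1 - rxx)) = 11.58 * sqrt(0.79 * 0.21) = 11.58 * sqrt(0.1659) = 4.716629
CI = T_est +/- z * SE_est, so width = 2 * z * SE_est = 2 * 2.576 * 4.716629
Width = 24.3001

24.3001


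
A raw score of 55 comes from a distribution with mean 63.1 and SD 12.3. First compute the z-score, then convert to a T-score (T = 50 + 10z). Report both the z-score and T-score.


z = (X - mean) / SD = (55 - 63.1) / 12.3
z = -8.1 / 12.3
z = -0.6585
T-score = T = 50 + 10z
Carry z at full precision (z = -8.1 / 12.3) into the conversion:
T-score = 50 + 10 * (-8.1 / 12.3) = 50 + -81 / 12.3
T-score = 50 + -6.5854
T-score = 43.4146

43.4146


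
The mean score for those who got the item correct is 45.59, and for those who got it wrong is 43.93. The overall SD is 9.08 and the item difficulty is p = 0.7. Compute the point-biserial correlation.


q = 1 - p = 0.3
rpb = ((M1 - M0) / SD) * sqrt(p * q)
rpb = ((45.59 - 43.93) / 9.08) * sqrt(0.7 * 0.3)
rpb = 0.0838

0.0838


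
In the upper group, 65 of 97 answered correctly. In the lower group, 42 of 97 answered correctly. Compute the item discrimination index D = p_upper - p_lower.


p_upper = 65/97 = 0.6701
p_lower = 42/97 = 0.433
D = 0.6701 - 0.433 = 0.2371

0.2371


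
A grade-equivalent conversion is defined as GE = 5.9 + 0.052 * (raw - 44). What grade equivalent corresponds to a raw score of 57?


raw - median = 57 - 44 = 13
slope * diff = 0.052 * 13 = 0.676
GE = 5.9 + 0.676
GE = 6.576

6.576


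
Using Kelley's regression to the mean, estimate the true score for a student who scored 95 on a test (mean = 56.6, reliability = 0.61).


T_est = rxx * X + (1 - rxx) * mean
T_est = 0.61 * 95 + 0.39 * 56.6
T_est = 57.95 + 22.074
T_est = 80.024

80.024


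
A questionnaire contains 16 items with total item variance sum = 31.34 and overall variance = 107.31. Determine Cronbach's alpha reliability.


alpha = (k/(k-1)) * (1 - sum(si^2)/s_total^2)
= (16/15) * (1 - 31.34/107.31)
alpha = 0.7551

0.7551


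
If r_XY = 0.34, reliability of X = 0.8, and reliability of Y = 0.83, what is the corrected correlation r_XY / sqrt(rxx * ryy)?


r_corrected = rxy / sqrt(rxx * ryy)
= 0.34 / sqrt(0.8 * 0.83)
= 0.34 / sqrt(0.664)
= 0.34 / 0.814862
r_corrected = 0.4172

0.4172


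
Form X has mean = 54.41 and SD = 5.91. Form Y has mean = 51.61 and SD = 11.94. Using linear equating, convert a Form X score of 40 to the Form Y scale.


slope = SD_Y / SD_X = 11.94 / 5.91 ~ 2.0203
intercept = mean_Y - slope * mean_X = 51.61 - (11.94 / 5.91) * 54.41 ~ -58.3148
Y = slope * X + intercept. To avoid rounding drift from the rounded slope/intercept, evaluate the equivalent form Y = mean_Y + SD_Y * (X - mean_X) / SD_X at full precision:
Y = 51.61 + 11.94 * (40 - 54.41) / 5.91
Y = 51.61 - 11.94 * 14.41 / 5.91
Y = 51.61 - 172.0554 / 5.91
Y = 51.61 - 29.1126
Y = 22.4974

22.4974


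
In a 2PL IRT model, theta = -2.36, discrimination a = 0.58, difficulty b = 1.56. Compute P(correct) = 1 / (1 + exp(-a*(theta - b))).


a*(theta - b) = 0.58 * (-2.36 - 1.56) = -2.2736
exp(--2.2736) = 9.7143
P = 1 / (1 + 9.7143)
P = 0.0933

0.0933


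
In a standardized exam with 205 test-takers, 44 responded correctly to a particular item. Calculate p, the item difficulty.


Item difficulty p = number correct / total examinees
p = 44 / 205
p = 0.2146

0.2146


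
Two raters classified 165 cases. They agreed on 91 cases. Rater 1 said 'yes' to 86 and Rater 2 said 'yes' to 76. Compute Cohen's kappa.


P_o = 91/165 = 0.551515
P_e = (86*76 + 79*89) / 27225 = 0.498329
kappa = (P_o - P_e) / (1 - P_e)
kappa = (0.551515 - 0.498329) / (1 - 0.498329)
kappa = 0.106

0.106


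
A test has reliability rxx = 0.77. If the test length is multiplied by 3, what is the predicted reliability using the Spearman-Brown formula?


r_new = (n * rxx) / (1 + (n-1) * rxx)
r_new = (3 * 0.77) / (1 + 2 * 0.77)
r_new = 2.31 / 2.54
r_new = 0.9094

0.9094


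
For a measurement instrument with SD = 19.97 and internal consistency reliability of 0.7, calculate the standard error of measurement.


SEM = SD * sqrt(1 - rxx)
SEM = 19.97 * sqrt(1 - 0.7)
SEM = 19.97 * sqrt(0.3) = 19.97 * 0.547723
SEM = 10.938

10.938


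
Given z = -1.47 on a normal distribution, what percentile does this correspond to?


CDF(z) = 0.5 * (1 + erf(z/sqrt(2)))
erf(-1.0394) = -0.8584
CDF = 0.0708
Percentile rank = 0.0708 * 100 = 7.08

7.08


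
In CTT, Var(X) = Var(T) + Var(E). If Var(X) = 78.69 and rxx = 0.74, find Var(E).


var_true = rxx * var_obs = 0.74 * 78.69 = 58.2306
var_error = var_obs - var_true
var_error = 78.69 - 58.2306
var_error = 20.4594

20.4594


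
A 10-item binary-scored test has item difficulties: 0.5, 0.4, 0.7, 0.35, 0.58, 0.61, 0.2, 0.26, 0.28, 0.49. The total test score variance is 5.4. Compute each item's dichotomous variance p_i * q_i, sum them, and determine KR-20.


For each item, compute p_i * q_i:
  Item 1: 0.5 * 0.5 = 0.25
  Item 2: 0.4 * 0.6 = 0.24
  Item 3: 0.7 * 0.3 = 0.21
  Item 4: 0.35 * 0.65 = 0.2275
  Item 5: 0.58 * 0.42 = 0.2436
  Item 6: 0.61 * 0.39 = 0.2379
  Item 7: 0.2 * 0.8 = 0.16
  Item 8: 0.26 * 0.74 = 0.1924
  Item 9: 0.28 * 0.72 = 0.2016
  Item 10: 0.49 * 0.51 = 0.2499
Sum(p_i * q_i) = 0.25 + 0.24 + 0.21 + 0.2275 + 0.2436 + 0.2379 + 0.16 + 0.1924 + 0.2016 + 0.2499 = 2.2129
KR-20 = (k/(k-1)) * (1 - Sum(p_i*q_i) / Var_total)
= (10/9) * (1 - 2.2129/5.4)
= 1.1111 * 0.5902
KR-20 = 0.6558

0.6558


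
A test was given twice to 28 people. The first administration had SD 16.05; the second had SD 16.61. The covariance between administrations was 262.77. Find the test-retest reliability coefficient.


r = cov(X,Y) / (SD_X * SD_Y)
r = 262.77 / (16.05 * 16.61)
r = 262.77 / 266.5905
r = 0.9857

0.9857


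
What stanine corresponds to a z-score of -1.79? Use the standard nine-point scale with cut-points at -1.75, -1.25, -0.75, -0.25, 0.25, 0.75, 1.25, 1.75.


Stanine boundaries: [-1.75, -1.25, -0.75, -0.25, 0.25, 0.75, 1.25, 1.75]
z = -1.79
Check each boundary:
  z < -1.75
  z < -1.25
  z < -0.75
  z < -0.25
  z < 0.25
  z < 0.75
  z < 1.25
  z < 1.75
Highest qualifying boundary gives stanine = 1

1


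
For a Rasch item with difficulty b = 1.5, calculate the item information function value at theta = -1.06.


P = 1/(1+exp(-(-1.06-1.5))) = 0.0718
I = P*(1-P) = 0.0718 * 0.9282
I = 0.0666

0.0666


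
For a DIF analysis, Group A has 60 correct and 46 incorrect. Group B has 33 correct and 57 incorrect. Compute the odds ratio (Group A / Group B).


Odds_A = 60/46 = 1.3043
Odds_B = 33/57 = 0.5789
OR = Odds_A / Odds_B = 1.3043 / 0.5789
Exactly, OR = (60 * 57) / (46 * 33) = 3420 / 1518
OR = 2.253

2.253


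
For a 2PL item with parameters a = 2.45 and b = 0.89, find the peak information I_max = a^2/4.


For 2PL, max info at theta = b = 0.89
I_max = a^2 / 4 = 2.45^2 / 4
= 6.0025 / 4
I_max = 1.5006

1.5006


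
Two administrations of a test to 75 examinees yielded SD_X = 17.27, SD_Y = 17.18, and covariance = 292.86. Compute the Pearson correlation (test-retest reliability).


r = cov(X,Y) / (SD_X * SD_Y)
r = 292.86 / (17.27 * 17.18)
r = 292.86 / 296.6986
r = 0.9871

0.9871


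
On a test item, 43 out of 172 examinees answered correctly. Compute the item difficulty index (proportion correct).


Item difficulty p = number correct / total examinees
p = 43 / 172
p = 0.25

0.25


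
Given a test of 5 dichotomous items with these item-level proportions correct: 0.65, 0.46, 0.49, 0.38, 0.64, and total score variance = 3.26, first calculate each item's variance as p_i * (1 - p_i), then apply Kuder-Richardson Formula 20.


For each item, compute p_i * q_i:
  Item 1: 0.65 * 0.35 = 0.2275
  Item 2: 0.46 * 0.54 = 0.2484
  Item 3: 0.49 * 0.51 = 0.2499
  Item 4: 0.38 * 0.62 = 0.2356
  Item 5: 0.64 * 0.36 = 0.2304
Sum(p_i * q_i) = 0.2275 + 0.2484 + 0.2499 + 0.2356 + 0.2304 = 1.1918
KR-20 = (k/(k-1)) * (1 - Sum(p_i*q_i) / Var_total)
= (5/4) * (1 - 1.1918/3.26)
= 1.25 * 0.6344
KR-20 = 0.793

0.793


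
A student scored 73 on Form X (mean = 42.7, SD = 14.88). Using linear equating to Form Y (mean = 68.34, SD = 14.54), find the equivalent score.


slope = SD_Y / SD_X = 14.54 / 14.88 ~ 0.9772
intercept = mean_Y - slope * mean_X = 68.34 - (14.54 / 14.88) * 42.7 ~ 26.6157
Y = slope * X + intercept. To avoid rounding drift from the rounded slope/intercept, evaluate the equivalent form Y = mean_Y + SD_Y * (X - mean_X) / SD_X at full precision:
Y = 68.34 + 14.54 * (73 - 42.7) / 14.88
Y = 68.34 + 14.54 * 30.3 / 14.88
Y = 68.34 + 440.562 / 14.88
Y = 68.34 + 29.6077
Y = 97.9477

97.9477


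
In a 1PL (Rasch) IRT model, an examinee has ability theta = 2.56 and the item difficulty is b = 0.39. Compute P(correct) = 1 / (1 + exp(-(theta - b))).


theta - b = 2.56 - 0.39 = 2.17
exp(-(theta - b)) = exp(-2.17) = 0.1142
P = 1 / (1 + 0.1142)
P = 0.8975

0.8975


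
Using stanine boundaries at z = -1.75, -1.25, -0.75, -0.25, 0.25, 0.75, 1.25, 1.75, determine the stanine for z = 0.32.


Stanine boundaries: [-1.75, -1.25, -0.75, -0.25, 0.25, 0.75, 1.25, 1.75]
z = 0.32
Check each boundary:
  z >= -1.75 -> could be stanine 2
  z >= -1.25 -> could be stanine 3
  z >= -0.75 -> could be stanine 4
  z >= -0.25 -> could be stanine 5
  z >= 0.25 -> could be stanine 6
  z < 0.75
  z < 1.25
  z < 1.75
Highest qualifying boundary gives stanine = 6

6


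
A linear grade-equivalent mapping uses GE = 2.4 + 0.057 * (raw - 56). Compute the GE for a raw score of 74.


raw - median = 74 - 56 = 18
slope * diff = 0.057 * 18 = 1.026
GE = 2.4 + 1.026
GE = 3.426

3.426


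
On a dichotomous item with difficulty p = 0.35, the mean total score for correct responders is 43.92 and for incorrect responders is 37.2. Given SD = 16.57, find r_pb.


q = 1 - p = 0.65
rpb = ((M1 - M0) / SD) * sqrt(p * q)
rpb = ((43.92 - 37.2) / 16.57) * sqrt(0.35 * 0.65)
rpb = 0.1934

0.1934


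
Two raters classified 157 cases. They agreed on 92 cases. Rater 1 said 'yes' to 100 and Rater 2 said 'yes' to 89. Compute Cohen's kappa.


P_o = 92/157 = 0.585987
P_e = (100*89 + 57*68) / 24649 = 0.518317
kappa = (P_o - P_e) / (1 - P_e)
kappa = (0.585987 - 0.518317) / (1 - 0.518317)
kappa = 0.1405

0.1405


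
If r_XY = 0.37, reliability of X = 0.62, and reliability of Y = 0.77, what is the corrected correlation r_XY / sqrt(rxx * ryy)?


r_corrected = rxy / sqrt(rxx * ryy)
= 0.37 / sqrt(0.62 * 0.77)
= 0.37 / sqrt(0.4774)
= 0.37 / 0.690941
r_corrected = 0.5355

0.5355


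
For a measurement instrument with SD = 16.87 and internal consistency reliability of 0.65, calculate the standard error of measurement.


SEM = SD * sqrt(1 - rxx)
SEM = 16.87 * sqrt(1 - 0.65)
SEM = 16.87 * sqrt(0.35) = 16.87 * 0.591608
SEM = 9.9804

9.9804


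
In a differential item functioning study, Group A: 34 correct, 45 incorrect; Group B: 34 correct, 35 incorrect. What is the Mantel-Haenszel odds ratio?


Odds_A = 34/45 = 0.7556
Odds_B = 34/35 = 0.9714
OR = Odds_A / Odds_B = 0.7556 / 0.9714
Exactly, OR = (34 * 35) / (45 * 34) = 1190 / 1530
OR = 0.7778

0.7778


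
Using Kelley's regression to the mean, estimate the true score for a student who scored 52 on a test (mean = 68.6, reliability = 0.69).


T_est = rxx * X + (1 - rxx) * mean
T_est = 0.69 * 52 + 0.31 * 68.6
T_est = 35.88 + 21.266
T_est = 57.146

57.146


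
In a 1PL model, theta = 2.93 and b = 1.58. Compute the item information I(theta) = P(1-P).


P = 1/(1+exp(-(2.93-1.58))) = 0.7941
I = P*(1-P) = 0.7941 * 0.2059
I = 0.1635

0.1635


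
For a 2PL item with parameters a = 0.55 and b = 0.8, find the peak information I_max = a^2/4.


For 2PL, max info at theta = b = 0.8
I_max = a^2 / 4 = 0.55^2 / 4
= 0.3025 / 4
I_max = 0.0756

0.0756


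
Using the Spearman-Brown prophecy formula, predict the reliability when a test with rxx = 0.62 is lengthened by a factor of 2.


r_new = (n * rxx) / (1 + (n-1) * rxx)
r_new = (2 * 0.62) / (1 + 1 * 0.62)
r_new = 1.24 / 1.62
r_new = 0.7654

0.7654


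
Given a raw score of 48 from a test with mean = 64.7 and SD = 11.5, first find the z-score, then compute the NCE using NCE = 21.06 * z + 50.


z = (X - mean) / SD = (48 - 64.7) / 11.5
z = -16.7 / 11.5
z = -1.4522
NCE = NCE = 21.06z + 50
Carry z at full precision (z = -16.7 / 11.5) into the conversion:
NCE = 21.06 * (-16.7 / 11.5) + 50 = -351.702 / 11.5 + 50
NCE = -30.5828 + 50
NCE = 19.4172

19.4172


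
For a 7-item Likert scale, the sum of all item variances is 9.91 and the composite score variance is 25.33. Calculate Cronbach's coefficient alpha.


alpha = (k/(k-1)) * (1 - sum(si^2)/s_total^2)
= (7/6) * (1 - 9.91/25.33)
alpha = 0.7102

0.7102


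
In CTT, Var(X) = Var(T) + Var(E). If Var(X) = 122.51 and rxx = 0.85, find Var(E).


var_true = rxx * var_obs = 0.85 * 122.51 = 104.1335
var_error = var_obs - var_true
var_error = 122.51 - 104.1335
var_error = 18.3765

18.3765


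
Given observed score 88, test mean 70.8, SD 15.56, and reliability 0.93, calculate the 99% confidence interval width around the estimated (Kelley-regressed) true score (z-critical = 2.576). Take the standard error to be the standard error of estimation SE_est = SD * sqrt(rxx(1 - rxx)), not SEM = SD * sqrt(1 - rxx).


True score estimate = 0.93*88 + 0.07*70.8 = 86.796
SE_est = SD * sqrt(rxx * (1 - rxx)) = 15.56 * sqrt(0.93 * 0.07) = 15.56 * sqrt(0.0651) = 3.970088
CI = T_est +/- z * SE_est, so width = 2 * z * SE_est = 2 * 2.576 * 3.970088
Width = 20.4539

20.4539


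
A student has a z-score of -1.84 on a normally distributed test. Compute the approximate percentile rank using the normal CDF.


CDF(z) = 0.5 * (1 + erf(z/sqrt(2)))
erf(-1.3011) = -0.9342
CDF = 0.0329
Percentile rank = 0.0329 * 100 = 3.29

3.29


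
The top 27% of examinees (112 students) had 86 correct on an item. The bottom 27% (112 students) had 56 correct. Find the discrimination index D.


p_upper = 86/112 = 0.7679
p_lower = 56/112 = 0.5
D = 0.7679 - 0.5 = 0.2679

0.2679


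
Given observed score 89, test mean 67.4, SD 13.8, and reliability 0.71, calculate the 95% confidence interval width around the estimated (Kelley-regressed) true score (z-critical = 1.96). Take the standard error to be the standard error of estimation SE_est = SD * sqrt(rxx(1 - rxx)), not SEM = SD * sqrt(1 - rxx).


True score estimate = 0.71*89 + 0.29*67.4 = 82.736
SE_est = SD * sqrt(rxx * (1 - rxx)) = 13.8 * sqrt(0.71 * 0.29) = 13.8 * sqrt(0.2059) = 6.261916
CI = T_est +/- z * SE_est, so width = 2 * z * SE_est = 2 * 1.96 * 6.261916
Width = 24.5467

24.5467


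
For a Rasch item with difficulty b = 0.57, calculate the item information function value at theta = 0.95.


P = 1/(1+exp(-(0.95-0.57))) = 0.5939
I = P*(1-P) = 0.5939 * 0.4061
I = 0.2412

0.2412


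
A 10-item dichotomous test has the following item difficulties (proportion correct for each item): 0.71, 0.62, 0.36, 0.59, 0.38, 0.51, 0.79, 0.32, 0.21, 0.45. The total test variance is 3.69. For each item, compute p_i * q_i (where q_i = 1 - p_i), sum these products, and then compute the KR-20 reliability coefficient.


For each item, compute p_i * q_i:
  Item 1: 0.71 * 0.29 = 0.2059
  Item 2: 0.62 * 0.38 = 0.2356
  Item 3: 0.36 * 0.64 = 0.2304
  Item 4: 0.59 * 0.41 = 0.2419
  Item 5: 0.38 * 0.62 = 0.2356
  Item 6: 0.51 * 0.49 = 0.2499
  Item 7: 0.79 * 0.21 = 0.1659
  Item 8: 0.32 * 0.68 = 0.2176
  Item 9: 0.21 * 0.79 = 0.1659
  Item 10: 0.45 * 0.55 = 0.2475
Sum(p_i * q_i) = 0.2059 + 0.2356 + 0.2304 + 0.2419 + 0.2356 + 0.2499 + 0.1659 + 0.2176 + 0.1659 + 0.2475 = 2.1962
KR-20 = (k/(k-1)) * (1 - Sum(p_i*q_i) / Var_total)
= (10/9) * (1 - 2.1962/3.69)
= 1.1111 * 0.4048
KR-20 = 0.4498

0.4498


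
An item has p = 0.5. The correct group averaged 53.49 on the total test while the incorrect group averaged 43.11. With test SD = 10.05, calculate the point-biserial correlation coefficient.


q = 1 - p = 0.5
rpb = ((M1 - M0) / SD) * sqrt(p * q)
rpb = ((53.49 - 43.11) / 10.05) * sqrt(0.5 * 0.5)
rpb = 0.5164

0.5164


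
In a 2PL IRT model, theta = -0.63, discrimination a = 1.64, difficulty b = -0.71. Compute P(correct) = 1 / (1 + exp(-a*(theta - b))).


a*(theta - b) = 1.64 * (-0.63 - -0.71) = 0.1312
exp(-0.1312) = 0.877
P = 1 / (1 + 0.877)
P = 0.5328

0.5328


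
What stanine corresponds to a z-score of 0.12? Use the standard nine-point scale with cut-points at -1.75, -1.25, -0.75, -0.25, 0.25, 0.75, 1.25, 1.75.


Stanine boundaries: [-1.75, -1.25, -0.75, -0.25, 0.25, 0.75, 1.25, 1.75]
z = 0.12
Check each boundary:
  z >= -1.75 -> could be stanine 2
  z >= -1.25 -> could be stanine 3
  z >= -0.75 -> could be stanine 4
  z >= -0.25 -> could be stanine 5
  z < 0.25
  z < 0.75
  z < 1.25
  z < 1.75
Highest qualifying boundary gives stanine = 5

5


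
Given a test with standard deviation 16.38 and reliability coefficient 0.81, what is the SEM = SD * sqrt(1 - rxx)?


SEM = SD * sqrt(1 - rxx)
SEM = 16.38 * sqrt(1 - 0.81)
SEM = 16.38 * sqrt(0.19) = 16.38 * 0.43589
SEM = 7.1399

7.1399


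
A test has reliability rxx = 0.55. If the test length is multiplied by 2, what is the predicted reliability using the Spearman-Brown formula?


r_new = (n * rxx) / (1 + (n-1) * rxx)
r_new = (2 * 0.55) / (1 + 1 * 0.55)
r_new = 1.1 / 1.55
r_new = 0.7097

0.7097


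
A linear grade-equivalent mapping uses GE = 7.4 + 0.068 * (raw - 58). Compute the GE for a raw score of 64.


raw - median = 64 - 58 = 6
slope * diff = 0.068 * 6 = 0.408
GE = 7.4 + 0.408
GE = 7.808

7.808


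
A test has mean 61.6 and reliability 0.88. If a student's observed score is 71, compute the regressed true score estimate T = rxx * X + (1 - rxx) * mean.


T_est = rxx * X + (1 - rxx) * mean
T_est = 0.88 * 71 + 0.12 * 61.6
T_est = 62.48 + 7.392
T_est = 69.872

69.872


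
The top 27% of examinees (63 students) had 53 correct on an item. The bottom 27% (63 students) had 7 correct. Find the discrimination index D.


p_upper = 53/63 = 0.8413
p_lower = 7/63 = 0.1111
D = 0.8413 - 0.1111 = 0.7302

0.7302


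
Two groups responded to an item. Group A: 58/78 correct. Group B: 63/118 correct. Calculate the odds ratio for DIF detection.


Odds_A = 58/20 = 2.9
Odds_B = 63/55 = 1.1455
OR = Odds_A / Odds_B = 2.9 / 1.1455
Exactly, OR = (58 * 55) / (20 * 63) = 3190 / 1260
OR = 2.5317

2.5317


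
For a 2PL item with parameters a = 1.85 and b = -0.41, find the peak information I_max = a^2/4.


For 2PL, max info at theta = b = -0.41
I_max = a^2 / 4 = 1.85^2 / 4
= 3.4225 / 4
I_max = 0.8556

0.8556


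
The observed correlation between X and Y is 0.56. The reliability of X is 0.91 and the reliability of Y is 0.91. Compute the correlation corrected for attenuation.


r_corrected = rxy / sqrt(rxx * ryy)
= 0.56 / sqrt(0.91 * 0.91)
= 0.56 / sqrt(0.8281)
= 0.56 / 0.91
r_corrected = 0.6154

0.6154


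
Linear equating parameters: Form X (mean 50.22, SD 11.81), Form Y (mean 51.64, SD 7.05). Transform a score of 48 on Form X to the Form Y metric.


slope = SD_Y / SD_X = 7.05 / 11.81 ~ 0.597
intercept = mean_Y - slope * mean_X = 51.64 - (7.05 / 11.81) * 50.22 ~ 21.6611
Y = slope * X + intercept. To avoid rounding drift from the rounded slope/intercept, evaluate the equivalent form Y = mean_Y + SD_Y * (X - mean_X) / SD_X at full precision:
Y = 51.64 + 7.05 * (48 - 50.22) / 11.81
Y = 51.64 - 7.05 * 2.22 / 11.81
Y = 51.64 - 15.651 / 11.81
Y = 51.64 - 1.3252
Y = 50.3148

50.3148


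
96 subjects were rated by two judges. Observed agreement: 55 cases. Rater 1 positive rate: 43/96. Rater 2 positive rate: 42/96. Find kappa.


P_o = 55/96 = 0.572917
P_e = (43*42 + 53*54) / 9216 = 0.50651
kappa = (P_o - P_e) / (1 - P_e)
kappa = (0.572917 - 0.50651) / (1 - 0.50651)
kappa = 0.1346

0.1346


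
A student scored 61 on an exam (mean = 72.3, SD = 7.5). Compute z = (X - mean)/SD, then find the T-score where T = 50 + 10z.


z = (X - mean) / SD = (61 - 72.3) / 7.5
z = -11.3 / 7.5
z = -1.5067
T-score = T = 50 + 10z
Carry z at full precision (z = -11.3 / 7.5) into the conversion:
T-score = 50 + 10 * (-11.3 / 7.5) = 50 + -113 / 7.5
T-score = 50 + -15.0667
T-score = 34.9333

34.9333


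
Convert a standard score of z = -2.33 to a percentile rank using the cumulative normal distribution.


CDF(z) = 0.5 * (1 + erf(z/sqrt(2)))
erf(-1.6476) = -0.9802
CDF = 0.0099
Percentile rank = 0.0099 * 100 = 0.99

0.99


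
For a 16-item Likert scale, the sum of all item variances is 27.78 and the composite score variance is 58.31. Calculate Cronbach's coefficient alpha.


alpha = (k/(k-1)) * (1 - sum(si^2)/s_total^2)
= (16/15) * (1 - 27.78/58.31)
alpha = 0.5585

0.5585


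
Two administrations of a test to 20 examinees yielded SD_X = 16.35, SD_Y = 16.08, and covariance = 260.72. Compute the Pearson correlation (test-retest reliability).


r = cov(X,Y) / (SD_X * SD_Y)
r = 260.72 / (16.35 * 16.08)
r = 260.72 / 262.908
r = 0.9917

0.9917


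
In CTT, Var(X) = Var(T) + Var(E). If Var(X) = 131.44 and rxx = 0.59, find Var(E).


var_true = rxx * var_obs = 0.59 * 131.44 = 77.5496
var_error = var_obs - var_true
var_error = 131.44 - 77.5496
var_error = 53.8904

53.8904


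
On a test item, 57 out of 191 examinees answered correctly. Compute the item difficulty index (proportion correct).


Item difficulty p = number correct / total examinees
p = 57 / 191
p = 0.2984

0.2984


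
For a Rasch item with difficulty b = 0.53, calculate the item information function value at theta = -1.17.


P = 1/(1+exp(-(-1.17-0.53))) = 0.1545
I = P*(1-P) = 0.1545 * 0.8455
I = 0.1306

0.1306


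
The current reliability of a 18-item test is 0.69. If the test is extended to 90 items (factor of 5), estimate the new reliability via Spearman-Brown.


r_new = (n * rxx) / (1 + (n-1) * rxx)
r_new = (5 * 0.69) / (1 + 4 * 0.69)
r_new = 3.45 / 3.76
r_new = 0.9176

0.9176


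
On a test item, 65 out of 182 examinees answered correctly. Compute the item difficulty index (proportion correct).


Item difficulty p = number correct / total examinees
p = 65 / 182
p = 0.3571

0.3571


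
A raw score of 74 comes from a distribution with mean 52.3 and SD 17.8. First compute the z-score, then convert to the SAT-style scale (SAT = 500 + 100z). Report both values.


z = (X - mean) / SD = (74 - 52.3) / 17.8
z = 21.7 / 17.8
z = 1.2191
SAT-scale = SAT = 500 + 100z
Carry z at full precision (z = 21.7 / 17.8) into the conversion:
SAT-scale = 500 + 100 * (21.7 / 17.8) = 500 + 2170 / 17.8
SAT-scale = 500 + 121.9101
SAT-scale = 621.9101

621.9101


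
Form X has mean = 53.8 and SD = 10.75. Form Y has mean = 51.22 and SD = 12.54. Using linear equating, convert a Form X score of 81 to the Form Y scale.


slope = SD_Y / SD_X = 12.54 / 10.75 ~ 1.1665
intercept = mean_Y - slope * mean_X = 51.22 - (12.54 / 10.75) * 53.8 ~ -11.5383
Y = slope * X + intercept. To avoid rounding drift from the rounded slope/intercept, evaluate the equivalent form Y = mean_Y + SD_Y * (X - mean_X) / SD_X at full precision:
Y = 51.22 + 12.54 * (81 - 53.8) / 10.75
Y = 51.22 + 12.54 * 27.2 / 10.75
Y = 51.22 + 341.088 / 10.75
Y = 51.22 + 31.7291
Y = 82.9491

82.9491


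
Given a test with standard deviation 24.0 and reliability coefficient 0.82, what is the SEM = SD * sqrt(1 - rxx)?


SEM = SD * sqrt(1 - rxx)
SEM = 24.0 * sqrt(1 - 0.82)
SEM = 24.0 * sqrt(0.18) = 24.0 * 0.424264
SEM = 10.1823

10.1823


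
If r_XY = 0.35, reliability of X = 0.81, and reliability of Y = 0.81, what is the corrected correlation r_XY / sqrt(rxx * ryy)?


r_corrected = rxy / sqrt(rxx * ryy)
= 0.35 / sqrt(0.81 * 0.81)
= 0.35 / sqrt(0.6561)
= 0.35 / 0.81
r_corrected = 0.4321

0.4321


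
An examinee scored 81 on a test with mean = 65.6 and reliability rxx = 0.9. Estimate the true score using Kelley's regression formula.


T_est = rxx * X + (1 - rxx) * mean
T_est = 0.9 * 81 + 0.1 * 65.6
T_est = 72.9 + 6.56
T_est = 79.46

79.46


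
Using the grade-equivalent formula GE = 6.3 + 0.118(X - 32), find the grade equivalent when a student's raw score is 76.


raw - median = 76 - 32 = 44
slope * diff = 0.118 * 44 = 5.192
GE = 6.3 + 5.192
GE = 11.492

11.492


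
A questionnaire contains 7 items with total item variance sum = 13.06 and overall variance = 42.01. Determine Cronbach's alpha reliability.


alpha = (k/(k-1)) * (1 - sum(si^2)/s_total^2)
= (7/6) * (1 - 13.06/42.01)
alpha = 0.804

0.804


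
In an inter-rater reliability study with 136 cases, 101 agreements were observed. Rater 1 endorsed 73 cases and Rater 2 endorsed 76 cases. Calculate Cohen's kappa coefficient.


P_o = 101/136 = 0.742647
P_e = (73*76 + 63*60) / 18496 = 0.504325
kappa = (P_o - P_e) / (1 - P_e)
kappa = (0.742647 - 0.504325) / (1 - 0.504325)
kappa = 0.4808

0.4808


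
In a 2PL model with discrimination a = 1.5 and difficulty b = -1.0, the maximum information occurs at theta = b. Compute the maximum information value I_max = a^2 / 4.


For 2PL, max info at theta = b = -1.0
I_max = a^2 / 4 = 1.5^2 / 4
= 2.25 / 4
I_max = 0.5625

0.5625


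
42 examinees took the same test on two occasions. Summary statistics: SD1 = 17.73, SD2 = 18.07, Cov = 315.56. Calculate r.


r = cov(X,Y) / (SD_X * SD_Y)
r = 315.56 / (17.73 * 18.07)
r = 315.56 / 320.3811
r = 0.985

0.985


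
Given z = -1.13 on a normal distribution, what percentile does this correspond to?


CDF(z) = 0.5 * (1 + erf(z/sqrt(2)))
erf(-0.799) = -0.7415
CDF = 0.1292
Percentile rank = 0.1292 * 100 = 12.92

12.92


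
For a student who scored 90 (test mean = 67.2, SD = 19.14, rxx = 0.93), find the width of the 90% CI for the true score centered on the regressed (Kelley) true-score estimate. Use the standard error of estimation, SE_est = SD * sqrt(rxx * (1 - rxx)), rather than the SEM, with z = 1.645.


True score estimate = 0.93*90 + 0.07*67.2 = 88.404
SE_est = SD * sqrt(rxx * (1 - rxx)) = 19.14 * sqrt(0.93 * 0.07) = 19.14 * sqrt(0.0651) = 4.883514
CI = T_est +/- z * SE_est, so width = 2 * z * SE_est = 2 * 1.645 * 4.883514
Width = 16.0668

16.0668


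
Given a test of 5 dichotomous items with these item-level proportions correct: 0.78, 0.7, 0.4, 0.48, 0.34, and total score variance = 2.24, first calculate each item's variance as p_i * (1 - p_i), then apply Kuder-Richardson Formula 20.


For each item, compute p_i * q_i:
  Item 1: 0.78 * 0.22 = 0.1716
  Item 2: 0.7 * 0.3 = 0.21
  Item 3: 0.4 * 0.6 = 0.24
  Item 4: 0.48 * 0.52 = 0.2496
  Item 5: 0.34 * 0.66 = 0.2244
Sum(p_i * q_i) = 0.1716 + 0.21 + 0.24 + 0.2496 + 0.2244 = 1.0956
KR-20 = (k/(k-1)) * (1 - Sum(p_i*q_i) / Var_total)
= (5/4) * (1 - 1.0956/2.24)
= 1.25 * 0.5109
KR-20 = 0.6386

0.6386


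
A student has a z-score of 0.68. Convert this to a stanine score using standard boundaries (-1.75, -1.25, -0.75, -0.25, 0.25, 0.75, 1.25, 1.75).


Stanine boundaries: [-1.75, -1.25, -0.75, -0.25, 0.25, 0.75, 1.25, 1.75]
z = 0.68
Check each boundary:
  z >= -1.75 -> could be stanine 2
  z >= -1.25 -> could be stanine 3
  z >= -0.75 -> could be stanine 4
  z >= -0.25 -> could be stanine 5
  z >= 0.25 -> could be stanine 6
  z < 0.75
  z < 1.25
  z < 1.75
Highest qualifying boundary gives stanine = 6

6


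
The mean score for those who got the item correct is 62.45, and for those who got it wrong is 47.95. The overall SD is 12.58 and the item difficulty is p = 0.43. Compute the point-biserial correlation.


q = 1 - p = 0.57
rpb = ((M1 - M0) / SD) * sqrt(p * q)
rpb = ((62.45 - 47.95) / 12.58) * sqrt(0.43 * 0.57)
rpb = 0.5706

0.5706


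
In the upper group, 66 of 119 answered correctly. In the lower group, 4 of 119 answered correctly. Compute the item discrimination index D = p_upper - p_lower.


p_upper = 66/119 = 0.5546
p_lower = 4/119 = 0.0336
D = 0.5546 - 0.0336 = 0.521

0.521


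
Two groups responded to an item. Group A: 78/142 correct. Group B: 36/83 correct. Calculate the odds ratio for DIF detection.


Odds_A = 78/64 = 1.2188
Odds_B = 36/47 = 0.766
OR = Odds_A / Odds_B = 1.2188 / 0.766
Exactly, OR = (78 * 47) / (64 * 36) = 3666 / 2304
OR = 1.5911

1.5911


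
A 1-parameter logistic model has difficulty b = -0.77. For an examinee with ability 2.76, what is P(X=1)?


theta - b = 2.76 - -0.77 = 3.53
exp(-(theta - b)) = exp(-3.53) = 0.0293
P = 1 / (1 + 0.0293)
P = 0.9715

0.9715


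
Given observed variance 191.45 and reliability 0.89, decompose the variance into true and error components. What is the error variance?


var_true = rxx * var_obs = 0.89 * 191.45 = 170.3905
var_error = var_obs - var_true
var_error = 191.45 - 170.3905
var_error = 21.0595

21.0595


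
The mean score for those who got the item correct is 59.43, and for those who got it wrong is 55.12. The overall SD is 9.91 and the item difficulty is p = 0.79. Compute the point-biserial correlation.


q = 1 - p = 0.21
rpb = ((M1 - M0) / SD) * sqrt(p * q)
rpb = ((59.43 - 55.12) / 9.91) * sqrt(0.79 * 0.21)
rpb = 0.1771

0.1771


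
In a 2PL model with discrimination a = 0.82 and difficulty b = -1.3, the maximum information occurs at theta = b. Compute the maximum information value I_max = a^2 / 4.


For 2PL, max info at theta = b = -1.3
I_max = a^2 / 4 = 0.82^2 / 4
= 0.6724 / 4
I_max = 0.1681

0.1681


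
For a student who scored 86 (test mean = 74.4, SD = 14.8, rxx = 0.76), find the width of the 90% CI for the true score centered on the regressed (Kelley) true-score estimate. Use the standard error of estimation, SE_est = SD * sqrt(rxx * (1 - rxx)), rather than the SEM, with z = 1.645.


True score estimate = 0.76*86 + 0.24*74.4 = 83.216
SE_est = SD * sqrt(rxx * (1 - rxx)) = 14.8 * sqrt(0.76 * 0.24) = 14.8 * sqrt(0.1824) = 6.32083
CI = T_est +/- z * SE_est, so width = 2 * z * SE_est = 2 * 1.645 * 6.32083
Width = 20.7955

20.7955


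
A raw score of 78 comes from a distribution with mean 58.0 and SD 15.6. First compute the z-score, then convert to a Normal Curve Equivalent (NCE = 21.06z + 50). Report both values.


z = (X - mean) / SD = (78 - 58.0) / 15.6
z = 20.0 / 15.6
z = 1.2821
NCE = NCE = 21.06z + 50
Carry z at full precision (z = 20.0 / 15.6) into the conversion:
NCE = 21.06 * (20.0 / 15.6) + 50 = 421.2 / 15.6 + 50
NCE = 27.0 + 50
NCE = 77.0

77.0


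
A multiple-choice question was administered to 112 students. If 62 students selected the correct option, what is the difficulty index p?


Item difficulty p = number correct / total examinees
p = 62 / 112
p = 0.5536

0.5536


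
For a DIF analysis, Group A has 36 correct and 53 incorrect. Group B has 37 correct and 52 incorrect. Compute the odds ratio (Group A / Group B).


Odds_A = 36/53 = 0.6792
Odds_B = 37/52 = 0.7115
OR = Odds_A / Odds_B = 0.6792 / 0.7115
Exactly, OR = (36 * 52) / (53 * 37) = 1872 / 1961
OR = 0.9546

0.9546


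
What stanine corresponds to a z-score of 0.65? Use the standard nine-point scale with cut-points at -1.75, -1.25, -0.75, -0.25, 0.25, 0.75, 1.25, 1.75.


Stanine boundaries: [-1.75, -1.25, -0.75, -0.25, 0.25, 0.75, 1.25, 1.75]
z = 0.65
Check each boundary:
  z >= -1.75 -> could be stanine 2
  z >= -1.25 -> could be stanine 3
  z >= -0.75 -> could be stanine 4
  z >= -0.25 -> could be stanine 5
  z >= 0.25 -> could be stanine 6
  z < 0.75
  z < 1.25
  z < 1.75
Highest qualifying boundary gives stanine = 6

6


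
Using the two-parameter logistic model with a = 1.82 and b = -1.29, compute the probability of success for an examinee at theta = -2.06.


a*(theta - b) = 1.82 * (-2.06 - -1.29) = -1.4014
exp(--1.4014) = 4.0609
P = 1 / (1 + 4.0609)
P = 0.1976

0.1976


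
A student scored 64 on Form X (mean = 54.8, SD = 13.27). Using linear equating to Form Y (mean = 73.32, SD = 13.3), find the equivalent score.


slope = SD_Y / SD_X = 13.3 / 13.27 ~ 1.0023
intercept = mean_Y - slope * mean_X = 73.32 - (13.3 / 13.27) * 54.8 ~ 18.3961
Y = slope * X + intercept. To avoid rounding drift from the rounded slope/intercept, evaluate the equivalent form Y = mean_Y + SD_Y * (X - mean_X) / SD_X at full precision:
Y = 73.32 + 13.3 * (64 - 54.8) / 13.27
Y = 73.32 + 13.3 * 9.2 / 13.27
Y = 73.32 + 122.36 / 13.27
Y = 73.32 + 9.2208
Y = 82.5408

82.5408


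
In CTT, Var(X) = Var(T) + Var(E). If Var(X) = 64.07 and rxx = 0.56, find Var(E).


var_true = rxx * var_obs = 0.56 * 64.07 = 35.8792
var_error = var_obs - var_true
var_error = 64.07 - 35.8792
var_error = 28.1908

28.1908


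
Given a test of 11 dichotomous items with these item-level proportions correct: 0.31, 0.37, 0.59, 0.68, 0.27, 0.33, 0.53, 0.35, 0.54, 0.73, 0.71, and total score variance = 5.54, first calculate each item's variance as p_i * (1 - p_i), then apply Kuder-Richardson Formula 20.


For each item, compute p_i * q_i:
  Item 1: 0.31 * 0.69 = 0.2139
  Item 2: 0.37 * 0.63 = 0.2331
  Item 3: 0.59 * 0.41 = 0.2419
  Item 4: 0.68 * 0.32 = 0.2176
  Item 5: 0.27 * 0.73 = 0.1971
  Item 6: 0.33 * 0.67 = 0.2211
  Item 7: 0.53 * 0.47 = 0.2491
  Item 8: 0.35 * 0.65 = 0.2275
  Item 9: 0.54 * 0.46 = 0.2484
  Item 10: 0.73 * 0.27 = 0.1971
  Item 11: 0.71 * 0.29 = 0.2059
Sum(p_i * q_i) = 0.2139 + 0.2331 + 0.2419 + 0.2176 + 0.1971 + 0.2211 + 0.2491 + 0.2275 + 0.2484 + 0.1971 + 0.2059 = 2.4527
KR-20 = (k/(k-1)) * (1 - Sum(p_i*q_i) / Var_total)
= (11/10) * (1 - 2.4527/5.54)
= 1.1 * 0.5573
KR-20 = 0.613

0.613


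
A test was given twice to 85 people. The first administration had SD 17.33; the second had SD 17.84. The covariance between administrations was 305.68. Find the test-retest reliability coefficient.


r = cov(X,Y) / (SD_X * SD_Y)
r = 305.68 / (17.33 * 17.84)
r = 305.68 / 309.1672
r = 0.9887

0.9887


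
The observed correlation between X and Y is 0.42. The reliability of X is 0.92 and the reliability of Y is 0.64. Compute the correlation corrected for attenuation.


r_corrected = rxy / sqrt(rxx * ryy)
= 0.42 / sqrt(0.92 * 0.64)
= 0.42 / sqrt(0.5888)
= 0.42 / 0.767333
r_corrected = 0.5474

0.5474


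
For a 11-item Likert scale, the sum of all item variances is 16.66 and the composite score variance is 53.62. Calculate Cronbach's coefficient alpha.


alpha = (k/(k-1)) * (1 - sum(si^2)/s_total^2)
= (11/10) * (1 - 16.66/53.62)
alpha = 0.7582

0.7582


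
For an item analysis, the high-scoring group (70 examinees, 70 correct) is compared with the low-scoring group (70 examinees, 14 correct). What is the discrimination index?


p_upper = 70/70 = 1.0
p_lower = 14/70 = 0.2
D = 1.0 - 0.2 = 0.8

0.8


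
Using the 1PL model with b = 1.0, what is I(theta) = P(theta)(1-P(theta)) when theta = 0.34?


P = 1/(1+exp(-(0.34-1.0))) = 0.3407
I = P*(1-P) = 0.3407 * 0.6593
I = 0.2246

0.2246


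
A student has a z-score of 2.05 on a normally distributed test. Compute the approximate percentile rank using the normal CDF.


CDF(z) = 0.5 * (1 + erf(z/sqrt(2)))
erf(1.4496) = 0.9596
CDF = 0.9798
Percentile rank = 0.9798 * 100 = 97.98

97.98


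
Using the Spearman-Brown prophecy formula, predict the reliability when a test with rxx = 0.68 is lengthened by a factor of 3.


r_new = (n * rxx) / (1 + (n-1) * rxx)
r_new = (3 * 0.68) / (1 + 2 * 0.68)
r_new = 2.04 / 2.36
r_new = 0.8644

0.8644


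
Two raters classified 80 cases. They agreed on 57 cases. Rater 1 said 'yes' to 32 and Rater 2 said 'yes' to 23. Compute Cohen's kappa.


P_o = 57/80 = 0.7125
P_e = (32*23 + 48*57) / 6400 = 0.5425
kappa = (P_o - P_e) / (1 - P_e)
kappa = (0.7125 - 0.5425) / (1 - 0.5425)
kappa = 0.3716

0.3716


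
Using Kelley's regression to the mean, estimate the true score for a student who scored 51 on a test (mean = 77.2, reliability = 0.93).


T_est = rxx * X + (1 - rxx) * mean
T_est = 0.93 * 51 + 0.07 * 77.2
T_est = 47.43 + 5.404
T_est = 52.834

52.834


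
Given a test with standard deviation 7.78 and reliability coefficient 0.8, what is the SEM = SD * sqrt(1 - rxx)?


SEM = SD * sqrt(1 - rxx)
SEM = 7.78 * sqrt(1 - 0.8)
SEM = 7.78 * sqrt(0.2) = 7.78 * 0.447214
SEM = 3.4793

3.4793


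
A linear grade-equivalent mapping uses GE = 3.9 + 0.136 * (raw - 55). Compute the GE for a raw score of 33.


raw - median = 33 - 55 = -22
slope * diff = 0.136 * -22 = -2.992
GE = 3.9 + -2.992
GE = 0.908

0.908


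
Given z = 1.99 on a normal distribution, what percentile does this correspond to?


CDF(z) = 0.5 * (1 + erf(z/sqrt(2)))
erf(1.4071) = 0.9534
CDF = 0.9767
Percentile rank = 0.9767 * 100 = 97.67

97.67


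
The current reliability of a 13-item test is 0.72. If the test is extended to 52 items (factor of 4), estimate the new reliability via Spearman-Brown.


r_new = (n * rxx) / (1 + (n-1) * rxx)
r_new = (4 * 0.72) / (1 + 3 * 0.72)
r_new = 2.88 / 3.16
r_new = 0.9114

0.9114


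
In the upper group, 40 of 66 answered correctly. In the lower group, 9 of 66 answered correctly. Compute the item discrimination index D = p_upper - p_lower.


p_upper = 40/66 = 0.6061
p_lower = 9/66 = 0.1364
D = 0.6061 - 0.1364 = 0.4697

0.4697


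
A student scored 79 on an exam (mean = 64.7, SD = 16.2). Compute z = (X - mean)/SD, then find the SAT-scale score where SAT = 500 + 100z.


z = (X - mean) / SD = (79 - 64.7) / 16.2
z = 14.3 / 16.2
z = 0.8827
SAT-scale = SAT = 500 + 100z
Carry z at full precision (z = 14.3 / 16.2) into the conversion:
SAT-scale = 500 + 100 * (14.3 / 16.2) = 500 + 1430 / 16.2
SAT-scale = 500 + 88.2716
SAT-scale = 588.2716

588.2716


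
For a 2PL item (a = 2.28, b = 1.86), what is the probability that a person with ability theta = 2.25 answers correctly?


a*(theta - b) = 2.28 * (2.25 - 1.86) = 0.8892
exp(-0.8892) = 0.411
P = 1 / (1 + 0.411)
P = 0.7087

0.7087


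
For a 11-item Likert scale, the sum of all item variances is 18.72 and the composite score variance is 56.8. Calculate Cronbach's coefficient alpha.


alpha = (k/(k-1)) * (1 - sum(si^2)/s_total^2)
= (11/10) * (1 - 18.72/56.8)
alpha = 0.7375

0.7375


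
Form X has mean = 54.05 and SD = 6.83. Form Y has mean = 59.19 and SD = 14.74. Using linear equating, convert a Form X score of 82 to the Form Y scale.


slope = SD_Y / SD_X = 14.74 / 6.83 ~ 2.1581
intercept = mean_Y - slope * mean_X = 59.19 - (14.74 / 6.83) * 54.05 ~ -57.4567
Y = slope * X + intercept. To avoid rounding drift from the rounded slope/intercept, evaluate the equivalent form Y = mean_Y + SD_Y * (X - mean_X) / SD_X at full precision:
Y = 59.19 + 14.74 * (82 - 54.05) / 6.83
Y = 59.19 + 14.74 * 27.95 / 6.83
Y = 59.19 + 411.983 / 6.83
Y = 59.19 + 60.3196
Y = 119.5096

119.5096


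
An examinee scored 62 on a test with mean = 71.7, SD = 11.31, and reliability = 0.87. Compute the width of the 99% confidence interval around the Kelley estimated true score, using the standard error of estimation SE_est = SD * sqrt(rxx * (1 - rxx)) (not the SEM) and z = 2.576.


True score estimate = 0.87*62 + 0.13*71.7 = 63.261
SE_est = SD * sqrt(rxx * (1 - rxx)) = 11.31 * sqrt(0.87 * 0.13) = 11.31 * sqrt(0.1131) = 3.803592
CI = T_est +/- z * SE_est, so width = 2 * z * SE_est = 2 * 2.576 * 3.803592
Width = 19.5961

19.5961


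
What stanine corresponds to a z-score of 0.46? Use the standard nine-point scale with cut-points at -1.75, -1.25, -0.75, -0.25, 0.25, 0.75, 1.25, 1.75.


Stanine boundaries: [-1.75, -1.25, -0.75, -0.25, 0.25, 0.75, 1.25, 1.75]
z = 0.46
Check each boundary:
  z >= -1.75 -> could be stanine 2
  z >= -1.25 -> could be stanine 3
  z >= -0.75 -> could be stanine 4
  z >= -0.25 -> could be stanine 5
  z >= 0.25 -> could be stanine 6
  z < 0.75
  z < 1.25
  z < 1.75
Highest qualifying boundary gives stanine = 6

6


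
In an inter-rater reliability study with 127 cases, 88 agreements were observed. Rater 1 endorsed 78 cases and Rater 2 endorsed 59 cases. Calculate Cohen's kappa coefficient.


P_o = 88/127 = 0.692913
P_e = (78*59 + 49*68) / 16129 = 0.491909
kappa = (P_o - P_e) / (1 - P_e)
kappa = (0.692913 - 0.491909) / (1 - 0.491909)
kappa = 0.3956

0.3956
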